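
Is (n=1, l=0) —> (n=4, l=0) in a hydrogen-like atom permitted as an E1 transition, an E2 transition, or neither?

Δl = 0 − 0 = +0; l_i + l_f = 0.
E1 (Δl = ±1): not satisfied.
E2 (Δl = 0,±2, l_i+l_f ≥ 2): not satisfied.

neither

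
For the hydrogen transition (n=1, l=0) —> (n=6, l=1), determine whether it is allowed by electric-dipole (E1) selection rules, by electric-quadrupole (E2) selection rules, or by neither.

E1

Δl = 1 − 0 = +1; l_i + l_f = 1.
E1 (Δl = ±1): satisfied.
E2 (Δl = 0,±2, l_i+l_f ≥ 2): not satisfied.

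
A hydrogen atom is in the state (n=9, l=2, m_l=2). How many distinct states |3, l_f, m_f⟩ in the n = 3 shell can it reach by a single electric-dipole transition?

1

E1 requires Δl = ±1, so l_f ∈ {1, 3}; with 0 ≤ l_f ≤ n_f−1 = 2, the allowed l_f values are {1}.
For l_f = 1: m_f ∈ {m_i−1, m_i, m_i+1} ∩ [−1, 1] = {1} → 1 state.
Total: 1.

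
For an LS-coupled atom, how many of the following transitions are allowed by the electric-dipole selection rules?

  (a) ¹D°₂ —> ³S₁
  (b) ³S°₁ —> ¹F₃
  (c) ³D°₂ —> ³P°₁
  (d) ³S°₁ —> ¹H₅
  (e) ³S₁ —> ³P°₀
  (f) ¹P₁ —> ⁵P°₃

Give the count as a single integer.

1

(a) forbidden (ΔS, ΔL fail)
(b) forbidden (ΔS, ΔL, ΔJ fail)
(c) forbidden (parity fails)
(d) forbidden (ΔS, ΔL, ΔJ fail)
(e) allowed
(f) forbidden (ΔS, ΔJ fail)
Total allowed: 1 of 6.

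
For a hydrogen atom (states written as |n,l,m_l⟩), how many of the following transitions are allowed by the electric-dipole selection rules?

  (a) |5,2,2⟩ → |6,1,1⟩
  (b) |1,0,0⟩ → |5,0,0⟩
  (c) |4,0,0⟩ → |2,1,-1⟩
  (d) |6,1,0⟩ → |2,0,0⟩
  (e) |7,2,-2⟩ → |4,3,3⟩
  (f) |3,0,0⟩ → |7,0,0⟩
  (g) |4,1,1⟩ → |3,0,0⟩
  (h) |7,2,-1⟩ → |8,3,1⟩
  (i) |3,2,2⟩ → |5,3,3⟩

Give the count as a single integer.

(a) allowed
(b) forbidden — Δl = +0 (E1 requires Δl = ±1)
(c) allowed
(d) allowed
(e) forbidden — Δm_l = +5 (E1 requires Δm_l = 0, ±1)
(f) forbidden — Δl = +0 (E1 requires Δl = ±1)
(g) allowed
(h) forbidden — Δm_l = +2 (E1 requires Δm_l = 0, ±1)
(i) allowed
Total allowed: 5 of 9.

5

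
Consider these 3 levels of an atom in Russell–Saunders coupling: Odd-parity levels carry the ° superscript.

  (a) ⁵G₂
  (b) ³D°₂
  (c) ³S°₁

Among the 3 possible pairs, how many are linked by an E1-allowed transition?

0

(a)–(b): forbidden (ΔS, ΔL).
(a)–(c): forbidden (ΔS, ΔL).
(b)–(c): forbidden (parity, ΔL).
Allowed pairs: 0 of 3.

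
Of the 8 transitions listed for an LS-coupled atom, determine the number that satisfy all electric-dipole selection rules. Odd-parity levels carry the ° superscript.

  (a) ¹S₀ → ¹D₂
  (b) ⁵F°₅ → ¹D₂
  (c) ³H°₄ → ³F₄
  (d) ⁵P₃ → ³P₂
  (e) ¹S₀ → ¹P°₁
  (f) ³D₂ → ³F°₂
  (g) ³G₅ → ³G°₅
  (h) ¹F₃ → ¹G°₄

(a) forbidden (parity, ΔL, ΔJ fail)
(b) forbidden (ΔS, ΔJ fail)
(c) forbidden (ΔL fails)
(d) forbidden (parity, ΔS fail)
(e) allowed
(f) allowed
(g) allowed
(h) allowed
Total allowed: 4 of 8.

4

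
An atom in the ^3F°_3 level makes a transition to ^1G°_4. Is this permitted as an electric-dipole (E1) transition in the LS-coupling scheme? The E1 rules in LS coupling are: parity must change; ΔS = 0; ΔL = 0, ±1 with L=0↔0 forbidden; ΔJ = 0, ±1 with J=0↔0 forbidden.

Reading off the term symbols: S 1→0, L 3→4, J 3→4, parity odd→odd.
Parity must change: odd → odd — fails.
ΔS = 0: S: 1 → 0 — fails.
ΔL = 0, ±1 (not L=0↔0): L: 3 → 4, ΔL = +1 — ok.
ΔJ = 0, ±1 (not J=0↔0): J: 3 → 4, ΔJ = +1 — ok.
Rule(s) violated: parity, ΔS.

forbidden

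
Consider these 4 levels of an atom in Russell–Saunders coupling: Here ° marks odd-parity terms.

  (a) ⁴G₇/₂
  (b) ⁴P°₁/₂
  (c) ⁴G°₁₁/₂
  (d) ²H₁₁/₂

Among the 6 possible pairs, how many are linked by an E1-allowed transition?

0

(a)–(b): forbidden (ΔL, ΔJ).
(a)–(c): forbidden (ΔJ).
(a)–(d): forbidden (parity, ΔS, ΔJ).
(b)–(c): forbidden (parity, ΔL, ΔJ).
(b)–(d): forbidden (ΔS, ΔL, ΔJ).
(c)–(d): forbidden (ΔS).
Allowed pairs: 0 of 6.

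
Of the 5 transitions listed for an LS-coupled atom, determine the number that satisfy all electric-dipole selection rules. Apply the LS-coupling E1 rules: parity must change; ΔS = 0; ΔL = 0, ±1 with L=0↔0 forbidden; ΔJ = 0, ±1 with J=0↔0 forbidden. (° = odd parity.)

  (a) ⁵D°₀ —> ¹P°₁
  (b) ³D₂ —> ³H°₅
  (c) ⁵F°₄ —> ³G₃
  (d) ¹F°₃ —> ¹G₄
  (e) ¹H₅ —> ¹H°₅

(a) forbidden (parity, ΔS fail)
(b) forbidden (ΔL, ΔJ fail)
(c) forbidden (ΔS fails)
(d) allowed
(e) allowed
Total allowed: 2 of 5.

2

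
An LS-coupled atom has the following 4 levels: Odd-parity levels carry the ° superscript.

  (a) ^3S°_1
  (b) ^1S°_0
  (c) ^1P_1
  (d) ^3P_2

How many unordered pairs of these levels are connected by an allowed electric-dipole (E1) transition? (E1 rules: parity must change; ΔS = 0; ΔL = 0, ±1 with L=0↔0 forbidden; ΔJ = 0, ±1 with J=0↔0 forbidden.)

(a)–(b): forbidden (parity, ΔS, ΔL).
(a)–(c): forbidden (ΔS).
(a)–(d): allowed.
(b)–(c): allowed.
(b)–(d): forbidden (ΔS, ΔJ).
(c)–(d): forbidden (parity, ΔS).
Allowed pairs: 2 of 6.

2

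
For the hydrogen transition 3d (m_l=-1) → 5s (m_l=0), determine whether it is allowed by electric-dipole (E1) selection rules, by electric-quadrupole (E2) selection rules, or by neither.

Δl = 0 − 2 = -2; l_i + l_f = 2.
Δm_l = +1.
E1 (Δl = ±1, |Δm_l| ≤ 1): not satisfied.
E2 (Δl = 0,±2, l_i+l_f ≥ 2, |Δm_l| ≤ 2): satisfied.

E2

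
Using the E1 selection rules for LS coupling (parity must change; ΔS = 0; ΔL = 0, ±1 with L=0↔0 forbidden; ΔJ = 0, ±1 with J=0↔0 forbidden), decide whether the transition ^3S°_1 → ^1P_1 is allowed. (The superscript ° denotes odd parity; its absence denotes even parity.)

Reading off the term symbols: S 1→0, L 0→1, J 1→1, parity odd→even.
Parity must change: odd → even — ✓.
ΔS = 0: S: 1 → 0 — ✗.
ΔL = 0, ±1 (not L=0↔0): L: 0 → 1, ΔL = +1 — ✓.
ΔJ = 0, ±1 (not J=0↔0): J: 1 → 1, ΔJ = +0 — ✓.
Rule(s) violated: ΔS.

forbidden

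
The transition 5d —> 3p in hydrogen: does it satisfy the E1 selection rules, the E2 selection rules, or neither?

E1

Δl = 1 − 2 = -1; l_i + l_f = 3.
E1 (Δl = ±1): satisfied.
E2 (Δl = 0,±2, l_i+l_f ≥ 2): not satisfied.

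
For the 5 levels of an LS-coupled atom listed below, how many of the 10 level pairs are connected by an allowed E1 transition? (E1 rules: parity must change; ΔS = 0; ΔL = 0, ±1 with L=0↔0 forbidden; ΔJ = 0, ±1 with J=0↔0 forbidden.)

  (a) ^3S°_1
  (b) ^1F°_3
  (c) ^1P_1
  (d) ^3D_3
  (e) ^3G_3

(a)–(b): forbidden (parity, ΔS, ΔL, ΔJ).
(a)–(c): forbidden (ΔS).
(a)–(d): forbidden (ΔL, ΔJ).
(a)–(e): forbidden (ΔL, ΔJ).
(b)–(c): forbidden (ΔL, ΔJ).
(b)–(d): forbidden (ΔS).
(b)–(e): forbidden (ΔS).
(c)–(d): forbidden (parity, ΔS, ΔJ).
(c)–(e): forbidden (parity, ΔS, ΔL, ΔJ).
(d)–(e): forbidden (parity, ΔL).
Allowed pairs: 0 of 10.

0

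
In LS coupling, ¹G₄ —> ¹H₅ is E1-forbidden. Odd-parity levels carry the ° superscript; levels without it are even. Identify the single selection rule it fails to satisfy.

parity

Parity must change: even → even — violated.
ΔS = 0: S: 0 → 0 — satisfied.
ΔL = 0, ±1 (not L=0↔0): L: 4 → 5, ΔL = +1 — satisfied.
ΔJ = 0, ±1 (not J=0↔0): J: 4 → 5, ΔJ = +1 — satisfied.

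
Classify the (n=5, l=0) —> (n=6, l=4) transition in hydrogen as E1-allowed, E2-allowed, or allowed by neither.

neither

Δl = 4 − 0 = +4; l_i + l_f = 4.
E1 (Δl = ±1): not satisfied.
E2 (Δl = 0,±2, l_i+l_f ≥ 2): not satisfied.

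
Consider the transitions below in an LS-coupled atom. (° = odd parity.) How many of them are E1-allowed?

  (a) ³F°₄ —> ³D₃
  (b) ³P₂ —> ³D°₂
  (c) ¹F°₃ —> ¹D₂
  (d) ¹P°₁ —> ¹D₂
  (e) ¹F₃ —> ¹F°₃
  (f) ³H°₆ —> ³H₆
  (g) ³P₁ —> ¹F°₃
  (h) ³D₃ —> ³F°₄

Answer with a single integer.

7

(a) allowed
(b) allowed
(c) allowed
(d) allowed
(e) allowed
(f) allowed
(g) forbidden (ΔS, ΔL, ΔJ fail)
(h) allowed
Total allowed: 7 of 8.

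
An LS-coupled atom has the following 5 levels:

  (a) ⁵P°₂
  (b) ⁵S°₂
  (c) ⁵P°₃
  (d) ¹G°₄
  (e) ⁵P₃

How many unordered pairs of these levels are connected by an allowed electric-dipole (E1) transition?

(a)–(b): forbidden (parity).
(a)–(c): forbidden (parity).
(a)–(d): forbidden (parity, ΔS, ΔL, ΔJ).
(a)–(e): allowed.
(b)–(c): forbidden (parity).
(b)–(d): forbidden (parity, ΔS, ΔL, ΔJ).
(b)–(e): allowed.
(c)–(d): forbidden (parity, ΔS, ΔL).
(c)–(e): allowed.
(d)–(e): forbidden (ΔS, ΔL).
Allowed pairs: 3 of 10.

3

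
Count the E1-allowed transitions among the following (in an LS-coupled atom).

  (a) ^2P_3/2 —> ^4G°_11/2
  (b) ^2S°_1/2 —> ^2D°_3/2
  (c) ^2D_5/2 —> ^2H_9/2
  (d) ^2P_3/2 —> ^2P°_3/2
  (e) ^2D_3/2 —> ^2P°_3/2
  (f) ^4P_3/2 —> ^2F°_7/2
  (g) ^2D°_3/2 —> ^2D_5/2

3

(a) forbidden (ΔS, ΔL, ΔJ fail)
(b) forbidden (parity, ΔL fail)
(c) forbidden (parity, ΔL, ΔJ fail)
(d) allowed
(e) allowed
(f) forbidden (ΔS, ΔL, ΔJ fail)
(g) allowed
Total allowed: 3 of 7.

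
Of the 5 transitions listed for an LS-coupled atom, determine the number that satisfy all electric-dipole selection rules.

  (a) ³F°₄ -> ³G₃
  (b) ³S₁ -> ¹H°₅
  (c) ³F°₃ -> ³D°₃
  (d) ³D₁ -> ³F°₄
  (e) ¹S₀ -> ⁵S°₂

(a) allowed
(b) forbidden (ΔS, ΔL, ΔJ fail)
(c) forbidden (parity fails)
(d) forbidden (ΔJ fails)
(e) forbidden (ΔS, ΔL, ΔJ fail)
Total allowed: 1 of 5.

1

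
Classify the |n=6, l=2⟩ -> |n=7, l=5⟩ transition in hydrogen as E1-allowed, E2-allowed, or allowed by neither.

neither

Δl = 5 − 2 = +3; l_i + l_f = 7.
E1 (Δl = ±1): not satisfied.
E2 (Δl = 0,±2, l_i+l_f ≥ 2): not satisfied.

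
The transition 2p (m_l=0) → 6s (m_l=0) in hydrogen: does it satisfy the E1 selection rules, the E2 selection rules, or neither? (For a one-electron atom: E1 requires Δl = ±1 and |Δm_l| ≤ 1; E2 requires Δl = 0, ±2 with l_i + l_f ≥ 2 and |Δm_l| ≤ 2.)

Δl = 0 − 1 = -1; l_i + l_f = 1.
Δm_l = +0.
E1 (Δl = ±1, |Δm_l| ≤ 1): satisfied.
E2 (Δl = 0,±2, l_i+l_f ≥ 2, |Δm_l| ≤ 2): not satisfied.

E1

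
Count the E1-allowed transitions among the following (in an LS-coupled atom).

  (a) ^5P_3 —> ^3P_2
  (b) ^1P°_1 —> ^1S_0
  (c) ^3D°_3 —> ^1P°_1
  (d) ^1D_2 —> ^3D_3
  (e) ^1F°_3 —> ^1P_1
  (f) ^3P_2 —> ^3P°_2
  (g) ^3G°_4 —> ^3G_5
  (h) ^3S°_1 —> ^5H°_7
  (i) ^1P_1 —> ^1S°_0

(a) forbidden (parity, ΔS fail)
(b) allowed
(c) forbidden (parity, ΔS, ΔJ fail)
(d) forbidden (parity, ΔS fail)
(e) forbidden (ΔL, ΔJ fail)
(f) allowed
(g) allowed
(h) forbidden (parity, ΔS, ΔL, ΔJ fail)
(i) allowed
Total allowed: 4 of 9.

4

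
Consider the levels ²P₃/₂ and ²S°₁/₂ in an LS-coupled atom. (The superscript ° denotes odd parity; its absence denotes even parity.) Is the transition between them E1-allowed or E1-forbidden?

Initial level: S=1/2, L=1, J=3/2, parity even. Final level: S=1/2, L=0, J=1/2, parity odd.
Parity must change: even → odd — satisfied.
ΔJ = 0, ±1 (not J=0↔0): J: 3/2 → 1/2, ΔJ = -1 — satisfied.
ΔS = 0: S: 1/2 → 1/2 — satisfied.
ΔL = 0, ±1 (not L=0↔0): L: 1 → 0, ΔL = -1 — satisfied.
All four E1 rules are satisfied.

allowed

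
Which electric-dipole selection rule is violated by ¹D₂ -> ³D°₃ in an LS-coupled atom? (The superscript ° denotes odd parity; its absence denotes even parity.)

Initial level: S=0, L=2, J=2, parity even. Final level: S=1, L=2, J=3, parity odd.
Parity must change: even → odd — passes.
ΔS = 0: S: 0 → 1 — fails.
ΔL = 0, ±1 (not L=0↔0): L: 2 → 2, ΔL = +0 — passes.
ΔJ = 0, ±1 (not J=0↔0): J: 2 → 3, ΔJ = +1 — passes.

the ΔS = 0 rule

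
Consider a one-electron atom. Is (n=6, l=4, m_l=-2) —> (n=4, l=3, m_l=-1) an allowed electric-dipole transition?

allowed

Initial l = 4, final l = 3, so Δl = -1. E1 requires Δl = ±1: ✓.
Δm_l = -1 − (-2) = +1. E1 requires Δm_l = 0, ±1: ✓.
All E1 selection rules are satisfied.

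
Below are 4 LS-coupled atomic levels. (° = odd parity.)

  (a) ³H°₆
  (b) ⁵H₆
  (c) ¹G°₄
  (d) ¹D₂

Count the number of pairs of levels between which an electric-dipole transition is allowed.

0

(a)–(b): forbidden (ΔS).
(a)–(c): forbidden (parity, ΔS, ΔJ).
(a)–(d): forbidden (ΔS, ΔL, ΔJ).
(b)–(c): forbidden (ΔS, ΔJ).
(b)–(d): forbidden (parity, ΔS, ΔL, ΔJ).
(c)–(d): forbidden (ΔL, ΔJ).
Allowed pairs: 0 of 6.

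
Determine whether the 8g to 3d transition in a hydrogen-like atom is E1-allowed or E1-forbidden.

forbidden

Initial l = 4, final l = 2, so Δl = -2. E1 requires Δl = ±1: violated.
The transition is electric-dipole forbidden.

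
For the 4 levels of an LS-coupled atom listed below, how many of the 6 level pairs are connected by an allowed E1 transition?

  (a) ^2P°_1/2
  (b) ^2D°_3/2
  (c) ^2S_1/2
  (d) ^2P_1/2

3

(a)–(b): forbidden (parity).
(a)–(c): allowed.
(a)–(d): allowed.
(b)–(c): forbidden (ΔL).
(b)–(d): allowed.
(c)–(d): forbidden (parity).
Allowed pairs: 3 of 6.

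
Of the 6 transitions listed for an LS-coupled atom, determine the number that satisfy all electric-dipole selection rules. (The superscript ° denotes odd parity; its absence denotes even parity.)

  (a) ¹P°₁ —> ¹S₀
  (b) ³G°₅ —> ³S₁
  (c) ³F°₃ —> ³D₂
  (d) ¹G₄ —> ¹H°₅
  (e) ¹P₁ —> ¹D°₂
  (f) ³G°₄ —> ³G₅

5

(a) allowed
(b) forbidden (ΔL, ΔJ fail)
(c) allowed
(d) allowed
(e) allowed
(f) allowed
Total allowed: 5 of 6.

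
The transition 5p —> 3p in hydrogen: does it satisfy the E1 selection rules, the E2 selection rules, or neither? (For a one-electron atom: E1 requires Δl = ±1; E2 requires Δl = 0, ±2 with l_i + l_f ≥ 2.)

E2

Δl = 1 − 1 = +0; l_i + l_f = 2.
E1 (Δl = ±1): not satisfied.
E2 (Δl = 0,±2, l_i+l_f ≥ 2): satisfied.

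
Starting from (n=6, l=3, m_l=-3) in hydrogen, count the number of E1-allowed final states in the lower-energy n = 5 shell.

4

E1 requires Δl = ±1, so l_f ∈ {2, 4}; with 0 ≤ l_f ≤ n_f−1 = 4, the allowed l_f values are {2, 4}.
For l_f = 2: m_f ∈ {m_i−1, m_i, m_i+1} ∩ [−2, 2] = {-2} → 1 state.
For l_f = 4: m_f ∈ {m_i−1, m_i, m_i+1} ∩ [−4, 4] = {-4, -3, -2} → 3 states.
Total: 4.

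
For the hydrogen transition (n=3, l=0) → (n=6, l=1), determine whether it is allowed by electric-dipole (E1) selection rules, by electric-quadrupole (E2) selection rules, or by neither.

E1

Δl = 1 − 0 = +1; l_i + l_f = 1.
E1 (Δl = ±1): satisfied.
E2 (Δl = 0,±2, l_i+l_f ≥ 2): not satisfied.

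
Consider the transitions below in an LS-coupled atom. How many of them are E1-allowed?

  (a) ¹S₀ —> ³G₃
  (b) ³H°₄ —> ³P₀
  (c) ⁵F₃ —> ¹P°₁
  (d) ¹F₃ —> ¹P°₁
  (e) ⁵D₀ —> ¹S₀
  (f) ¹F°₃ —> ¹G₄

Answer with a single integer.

1

(a) forbidden (parity, ΔS, ΔL, ΔJ fail)
(b) forbidden (ΔL, ΔJ fail)
(c) forbidden (ΔS, ΔL, ΔJ fail)
(d) forbidden (ΔL, ΔJ fail)
(e) forbidden (parity, ΔS, ΔL, ΔJ fail)
(f) allowed
Total allowed: 1 of 6.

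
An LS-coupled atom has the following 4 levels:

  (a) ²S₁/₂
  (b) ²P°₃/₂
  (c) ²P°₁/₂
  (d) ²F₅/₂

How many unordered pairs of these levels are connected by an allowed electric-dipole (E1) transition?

2

(a)–(b): allowed.
(a)–(c): allowed.
(a)–(d): forbidden (parity, ΔL, ΔJ).
(b)–(c): forbidden (parity).
(b)–(d): forbidden (ΔL).
(c)–(d): forbidden (ΔL, ΔJ).
Allowed pairs: 2 of 6.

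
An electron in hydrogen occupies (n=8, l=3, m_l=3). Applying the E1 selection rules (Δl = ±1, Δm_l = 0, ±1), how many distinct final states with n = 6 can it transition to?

4

E1 requires Δl = ±1, so l_f ∈ {2, 4}; with 0 ≤ l_f ≤ n_f−1 = 5, the allowed l_f values are {2, 4}.
For l_f = 2: m_f ∈ {m_i−1, m_i, m_i+1} ∩ [−2, 2] = {2} → 1 state.
For l_f = 4: m_f ∈ {m_i−1, m_i, m_i+1} ∩ [−4, 4] = {2, 3, 4} → 3 states.
Total: 4.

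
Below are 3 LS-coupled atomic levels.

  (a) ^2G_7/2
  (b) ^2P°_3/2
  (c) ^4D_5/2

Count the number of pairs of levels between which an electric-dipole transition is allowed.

(a)–(b): forbidden (ΔL, ΔJ).
(a)–(c): forbidden (parity, ΔS, ΔL).
(b)–(c): forbidden (ΔS).
Allowed pairs: 0 of 3.

0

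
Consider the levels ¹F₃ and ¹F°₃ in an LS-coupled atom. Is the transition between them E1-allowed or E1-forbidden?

Initial level: S=0, L=3, J=3, parity even. Final level: S=0, L=3, J=3, parity odd.
Parity must change: even → odd — ✓.
ΔJ = 0, ±1 (not J=0↔0): J: 3 → 3, ΔJ = +0 — ✓.
ΔL = 0, ±1 (not L=0↔0): L: 3 → 3, ΔL = +0 — ✓.
ΔS = 0: S: 0 → 0 — ✓.
All four E1 rules are satisfied.

allowed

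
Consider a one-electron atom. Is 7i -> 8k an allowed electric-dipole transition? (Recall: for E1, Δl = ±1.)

allowed

l: 6 → 7 (Δl = +1). Δl = ±1 ✓.
All E1 selection rules are satisfied.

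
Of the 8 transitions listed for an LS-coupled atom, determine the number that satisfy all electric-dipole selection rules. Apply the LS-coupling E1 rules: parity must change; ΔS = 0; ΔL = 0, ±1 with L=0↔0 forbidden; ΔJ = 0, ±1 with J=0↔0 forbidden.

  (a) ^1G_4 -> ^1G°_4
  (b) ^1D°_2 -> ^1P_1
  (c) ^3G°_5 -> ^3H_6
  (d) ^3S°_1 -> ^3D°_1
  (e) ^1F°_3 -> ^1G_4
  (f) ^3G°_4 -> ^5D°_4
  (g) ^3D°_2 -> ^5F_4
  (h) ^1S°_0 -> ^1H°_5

4

(a) allowed
(b) allowed
(c) allowed
(d) forbidden (parity, ΔL fail)
(e) allowed
(f) forbidden (parity, ΔS, ΔL fail)
(g) forbidden (ΔS, ΔJ fail)
(h) forbidden (parity, ΔL, ΔJ fail)
Total allowed: 4 of 8.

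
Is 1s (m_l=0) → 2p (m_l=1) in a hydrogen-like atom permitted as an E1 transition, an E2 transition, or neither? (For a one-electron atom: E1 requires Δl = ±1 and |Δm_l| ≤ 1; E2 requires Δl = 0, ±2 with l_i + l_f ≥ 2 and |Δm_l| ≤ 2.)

Δl = 1 − 0 = +1; l_i + l_f = 1.
Δm_l = +1.
E1 (Δl = ±1, |Δm_l| ≤ 1): satisfied.
E2 (Δl = 0,±2, l_i+l_f ≥ 2, |Δm_l| ≤ 2): not satisfied.

E1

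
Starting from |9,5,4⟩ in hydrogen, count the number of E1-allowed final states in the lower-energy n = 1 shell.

E1 requires l_f ∈ {4, 6}, but neither lies in [0, 0], so no final state is reachable.
Total: 0.

0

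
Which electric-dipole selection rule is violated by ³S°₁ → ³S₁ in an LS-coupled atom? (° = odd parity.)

ΔL = 0, ±1 (not L=0↔0): L: 0 → 0, ΔL = +0 — fails.
ΔS = 0: S: 1 → 1 — passes.
ΔJ = 0, ±1 (not J=0↔0): J: 1 → 1, ΔJ = +0 — passes.
Parity must change: odd → even — passes.

the L=0 ↔ L=0 exclusion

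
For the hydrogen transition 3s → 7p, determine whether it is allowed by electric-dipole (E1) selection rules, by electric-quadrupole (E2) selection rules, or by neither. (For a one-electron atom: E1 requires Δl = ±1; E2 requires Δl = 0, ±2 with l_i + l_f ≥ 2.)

E1

Δl = 1 − 0 = +1; l_i + l_f = 1.
E1 (Δl = ±1): satisfied.
E2 (Δl = 0,±2, l_i+l_f ≥ 2): not satisfied.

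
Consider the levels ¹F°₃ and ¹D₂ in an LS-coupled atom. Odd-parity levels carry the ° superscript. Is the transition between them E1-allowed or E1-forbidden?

allowed

Reading off the term symbols: S 0→0, L 3→2, J 3→2, parity odd→even.
ΔS = 0: S: 0 → 0 — ok.
Parity must change: odd → even — ok.
ΔL = 0, ±1 (not L=0↔0): L: 3 → 2, ΔL = -1 — ok.
ΔJ = 0, ±1 (not J=0↔0): J: 3 → 2, ΔJ = -1 — ok.
All four E1 rules are satisfied.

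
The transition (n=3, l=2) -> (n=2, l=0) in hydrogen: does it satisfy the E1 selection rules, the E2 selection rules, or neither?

E2

Δl = 0 − 2 = -2; l_i + l_f = 2.
E1 (Δl = ±1): not satisfied.
E2 (Δl = 0,±2, l_i+l_f ≥ 2): satisfied.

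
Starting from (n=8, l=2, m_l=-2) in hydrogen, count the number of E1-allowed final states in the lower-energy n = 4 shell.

4

E1 requires Δl = ±1, so l_f ∈ {1, 3}; with 0 ≤ l_f ≤ n_f−1 = 3, the allowed l_f values are {1, 3}.
For l_f = 1: m_f ∈ {m_i−1, m_i, m_i+1} ∩ [−1, 1] = {-1} → 1 state.
For l_f = 3: m_f ∈ {m_i−1, m_i, m_i+1} ∩ [−3, 3] = {-3, -2, -1} → 3 states.
Total: 4.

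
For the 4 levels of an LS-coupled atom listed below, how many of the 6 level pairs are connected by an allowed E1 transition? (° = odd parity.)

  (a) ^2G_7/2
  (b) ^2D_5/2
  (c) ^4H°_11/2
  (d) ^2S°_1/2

(a)–(b): forbidden (parity, ΔL).
(a)–(c): forbidden (ΔS, ΔJ).
(a)–(d): forbidden (ΔL, ΔJ).
(b)–(c): forbidden (ΔS, ΔL, ΔJ).
(b)–(d): forbidden (ΔL, ΔJ).
(c)–(d): forbidden (parity, ΔS, ΔL, ΔJ).
Allowed pairs: 0 of 6.

0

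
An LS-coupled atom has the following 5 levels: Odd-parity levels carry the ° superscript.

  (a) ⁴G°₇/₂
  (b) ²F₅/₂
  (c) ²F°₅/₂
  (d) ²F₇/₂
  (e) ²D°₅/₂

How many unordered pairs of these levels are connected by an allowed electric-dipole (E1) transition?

(a)–(b): forbidden (ΔS).
(a)–(c): forbidden (parity, ΔS).
(a)–(d): forbidden (ΔS).
(a)–(e): forbidden (parity, ΔS, ΔL).
(b)–(c): allowed.
(b)–(d): forbidden (parity).
(b)–(e): allowed.
(c)–(d): allowed.
(c)–(e): forbidden (parity).
(d)–(e): allowed.
Allowed pairs: 4 of 10.

4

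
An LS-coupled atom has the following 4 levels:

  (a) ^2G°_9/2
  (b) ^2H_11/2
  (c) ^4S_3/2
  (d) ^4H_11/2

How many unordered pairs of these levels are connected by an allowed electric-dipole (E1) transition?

(a)–(b): allowed.
(a)–(c): forbidden (ΔS, ΔL, ΔJ).
(a)–(d): forbidden (ΔS).
(b)–(c): forbidden (parity, ΔS, ΔL, ΔJ).
(b)–(d): forbidden (parity, ΔS).
(c)–(d): forbidden (parity, ΔL, ΔJ).
Allowed pairs: 1 of 6.

1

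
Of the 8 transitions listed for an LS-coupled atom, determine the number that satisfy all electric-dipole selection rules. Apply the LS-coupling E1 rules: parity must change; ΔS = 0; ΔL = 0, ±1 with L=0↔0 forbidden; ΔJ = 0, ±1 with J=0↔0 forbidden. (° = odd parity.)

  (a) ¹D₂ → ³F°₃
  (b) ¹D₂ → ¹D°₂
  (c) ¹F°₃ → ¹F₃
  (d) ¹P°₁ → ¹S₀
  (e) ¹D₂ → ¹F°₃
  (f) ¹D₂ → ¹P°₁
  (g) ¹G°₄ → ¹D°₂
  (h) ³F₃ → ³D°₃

(a) forbidden (ΔS fails)
(b) allowed
(c) allowed
(d) allowed
(e) allowed
(f) allowed
(g) forbidden (parity, ΔL, ΔJ fail)
(h) allowed
Total allowed: 6 of 8.

6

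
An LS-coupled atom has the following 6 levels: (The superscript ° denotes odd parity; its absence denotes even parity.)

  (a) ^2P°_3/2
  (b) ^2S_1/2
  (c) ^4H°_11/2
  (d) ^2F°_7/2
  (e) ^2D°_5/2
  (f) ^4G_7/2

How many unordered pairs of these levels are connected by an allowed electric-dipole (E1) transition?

1

(a)–(b): allowed.
(a)–(c): forbidden (parity, ΔS, ΔL, ΔJ).
(a)–(d): forbidden (parity, ΔL, ΔJ).
(a)–(e): forbidden (parity).
(a)–(f): forbidden (ΔS, ΔL, ΔJ).
(b)–(c): forbidden (ΔS, ΔL, ΔJ).
(b)–(d): forbidden (ΔL, ΔJ).
(b)–(e): forbidden (ΔL, ΔJ).
(b)–(f): forbidden (parity, ΔS, ΔL, ΔJ).
(c)–(d): forbidden (parity, ΔS, ΔL, ΔJ).
(c)–(e): forbidden (parity, ΔS, ΔL, ΔJ).
(c)–(f): forbidden (ΔJ).
(d)–(e): forbidden (parity).
(d)–(f): forbidden (ΔS).
(e)–(f): forbidden (ΔS, ΔL).
Allowed pairs: 1 of 15.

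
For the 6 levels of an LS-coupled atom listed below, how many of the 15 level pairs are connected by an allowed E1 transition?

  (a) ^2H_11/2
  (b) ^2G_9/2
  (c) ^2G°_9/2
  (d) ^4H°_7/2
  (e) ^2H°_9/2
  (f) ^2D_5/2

4

(a)–(b): forbidden (parity).
(a)–(c): allowed.
(a)–(d): forbidden (ΔS, ΔJ).
(a)–(e): allowed.
(a)–(f): forbidden (parity, ΔL, ΔJ).
(b)–(c): allowed.
(b)–(d): forbidden (ΔS).
(b)–(e): allowed.
(b)–(f): forbidden (parity, ΔL, ΔJ).
(c)–(d): forbidden (parity, ΔS).
(c)–(e): forbidden (parity).
(c)–(f): forbidden (ΔL, ΔJ).
(d)–(e): forbidden (parity, ΔS).
(d)–(f): forbidden (ΔS, ΔL).
(e)–(f): forbidden (ΔL, ΔJ).
Allowed pairs: 4 of 15.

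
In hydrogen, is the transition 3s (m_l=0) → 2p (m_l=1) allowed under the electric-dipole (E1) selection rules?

Initial l = 0, final l = 1, so Δl = +1. E1 requires Δl = ±1: passes.
Δm_l = 1 − (0) = +1. E1 requires Δm_l = 0, ±1: passes.
All E1 selection rules are satisfied.

allowed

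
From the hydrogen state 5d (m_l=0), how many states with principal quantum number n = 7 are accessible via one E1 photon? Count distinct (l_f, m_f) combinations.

6

E1 requires Δl = ±1, so l_f ∈ {1, 3}; with 0 ≤ l_f ≤ n_f−1 = 6, the allowed l_f values are {1, 3}.
For l_f = 1: m_f ∈ {m_i−1, m_i, m_i+1} ∩ [−1, 1] = {-1, 0, 1} → 3 states.
For l_f = 3: m_f ∈ {m_i−1, m_i, m_i+1} ∩ [−3, 3] = {-1, 0, 1} → 3 states.
Total: 6.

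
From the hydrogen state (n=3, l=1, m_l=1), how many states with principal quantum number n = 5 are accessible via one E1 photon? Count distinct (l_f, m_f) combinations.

4

E1 requires Δl = ±1, so l_f ∈ {0, 2}; with 0 ≤ l_f ≤ n_f−1 = 4, the allowed l_f values are {0, 2}.
For l_f = 0: m_f ∈ {m_i−1, m_i, m_i+1} ∩ [−0, 0] = {0} → 1 state.
For l_f = 2: m_f ∈ {m_i−1, m_i, m_i+1} ∩ [−2, 2] = {0, 1, 2} → 3 states.
Total: 4.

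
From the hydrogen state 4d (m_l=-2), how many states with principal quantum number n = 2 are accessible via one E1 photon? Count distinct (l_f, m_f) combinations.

1

E1 requires Δl = ±1, so l_f ∈ {1, 3}; with 0 ≤ l_f ≤ n_f−1 = 1, the allowed l_f values are {1}.
For l_f = 1: m_f ∈ {m_i−1, m_i, m_i+1} ∩ [−1, 1] = {-1} → 1 state.
Total: 1.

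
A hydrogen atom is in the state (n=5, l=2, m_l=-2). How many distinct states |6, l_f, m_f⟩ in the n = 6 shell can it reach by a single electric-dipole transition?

E1 requires Δl = ±1, so l_f ∈ {1, 3}; with 0 ≤ l_f ≤ n_f−1 = 5, the allowed l_f values are {1, 3}.
For l_f = 1: m_f ∈ {m_i−1, m_i, m_i+1} ∩ [−1, 1] = {-1} → 1 state.
For l_f = 3: m_f ∈ {m_i−1, m_i, m_i+1} ∩ [−3, 3] = {-3, -2, -1} → 3 states.
Total: 4.

4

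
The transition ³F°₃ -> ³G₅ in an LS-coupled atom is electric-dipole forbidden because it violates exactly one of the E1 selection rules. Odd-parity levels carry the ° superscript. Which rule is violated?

the ΔJ = 0, ±1 rule

Initial level: S=1, L=3, J=3, parity odd. Final level: S=1, L=4, J=5, parity even.
ΔS = 0: S: 1 → 1 — ok.
ΔJ = 0, ±1 (not J=0↔0): J: 3 → 5, ΔJ = +2 — fails.
Parity must change: odd → even — ok.
ΔL = 0, ±1 (not L=0↔0): L: 3 → 4, ΔL = +1 — ok.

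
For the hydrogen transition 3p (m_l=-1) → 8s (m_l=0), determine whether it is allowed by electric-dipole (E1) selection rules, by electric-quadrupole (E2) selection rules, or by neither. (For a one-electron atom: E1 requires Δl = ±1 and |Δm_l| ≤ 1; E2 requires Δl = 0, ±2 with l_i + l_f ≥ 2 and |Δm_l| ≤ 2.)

Δl = 0 − 1 = -1; l_i + l_f = 1.
Δm_l = +1.
E1 (Δl = ±1, |Δm_l| ≤ 1): satisfied.
E2 (Δl = 0,±2, l_i+l_f ≥ 2, |Δm_l| ≤ 2): not satisfied.

E1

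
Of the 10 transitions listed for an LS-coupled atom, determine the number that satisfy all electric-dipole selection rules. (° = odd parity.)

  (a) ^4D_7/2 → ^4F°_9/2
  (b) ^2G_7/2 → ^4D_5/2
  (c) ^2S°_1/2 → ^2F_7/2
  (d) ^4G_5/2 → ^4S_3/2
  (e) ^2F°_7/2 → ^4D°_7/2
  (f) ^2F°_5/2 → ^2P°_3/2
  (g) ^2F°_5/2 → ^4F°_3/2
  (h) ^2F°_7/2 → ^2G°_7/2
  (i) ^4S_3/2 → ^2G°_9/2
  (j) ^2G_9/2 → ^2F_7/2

1

(a) allowed
(b) forbidden (parity, ΔS, ΔL fail)
(c) forbidden (ΔL, ΔJ fail)
(d) forbidden (parity, ΔL fail)
(e) forbidden (parity, ΔS fail)
(f) forbidden (parity, ΔL fail)
(g) forbidden (parity, ΔS fail)
(h) forbidden (parity fails)
(i) forbidden (ΔS, ΔL, ΔJ fail)
(j) forbidden (parity fails)
Total allowed: 1 of 10.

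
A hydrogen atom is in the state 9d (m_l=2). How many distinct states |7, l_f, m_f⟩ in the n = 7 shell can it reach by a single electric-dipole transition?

E1 requires Δl = ±1, so l_f ∈ {1, 3}; with 0 ≤ l_f ≤ n_f−1 = 6, the allowed l_f values are {1, 3}.
For l_f = 1: m_f ∈ {m_i−1, m_i, m_i+1} ∩ [−1, 1] = {1} → 1 state.
For l_f = 3: m_f ∈ {m_i−1, m_i, m_i+1} ∩ [−3, 3] = {1, 2, 3} → 3 states.
Total: 4.

4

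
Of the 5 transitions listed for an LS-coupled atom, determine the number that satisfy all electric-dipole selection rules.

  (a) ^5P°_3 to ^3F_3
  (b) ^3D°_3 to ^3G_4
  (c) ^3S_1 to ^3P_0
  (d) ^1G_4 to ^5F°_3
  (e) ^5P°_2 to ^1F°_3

(a) forbidden (ΔS, ΔL fail)
(b) forbidden (ΔL fails)
(c) forbidden (parity fails)
(d) forbidden (ΔS fails)
(e) forbidden (parity, ΔS, ΔL fail)
Total allowed: 0 of 5.

0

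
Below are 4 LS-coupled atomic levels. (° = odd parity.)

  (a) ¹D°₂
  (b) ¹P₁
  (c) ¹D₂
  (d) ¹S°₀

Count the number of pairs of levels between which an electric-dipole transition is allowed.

3

(a)–(b): allowed.
(a)–(c): allowed.
(a)–(d): forbidden (parity, ΔL, ΔJ).
(b)–(c): forbidden (parity).
(b)–(d): allowed.
(c)–(d): forbidden (ΔL, ΔJ).
Allowed pairs: 3 of 6.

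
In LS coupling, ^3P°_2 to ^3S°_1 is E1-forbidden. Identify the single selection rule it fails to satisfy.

parity

Reading off the term symbols: S 1→1, L 1→0, J 2→1, parity odd→odd.
Parity must change: odd → odd — ✗.
ΔS = 0: S: 1 → 1 — ✓.
ΔL = 0, ±1 (not L=0↔0): L: 1 → 0, ΔL = -1 — ✓.
ΔJ = 0, ±1 (not J=0↔0): J: 2 → 1, ΔJ = -1 — ✓.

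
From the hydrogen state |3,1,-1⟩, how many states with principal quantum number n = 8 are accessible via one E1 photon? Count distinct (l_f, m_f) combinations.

4

E1 requires Δl = ±1, so l_f ∈ {0, 2}; with 0 ≤ l_f ≤ n_f−1 = 7, the allowed l_f values are {0, 2}.
For l_f = 0: m_f ∈ {m_i−1, m_i, m_i+1} ∩ [−0, 0] = {0} → 1 state.
For l_f = 2: m_f ∈ {m_i−1, m_i, m_i+1} ∩ [−2, 2] = {-2, -1, 0} → 3 states.
Total: 4.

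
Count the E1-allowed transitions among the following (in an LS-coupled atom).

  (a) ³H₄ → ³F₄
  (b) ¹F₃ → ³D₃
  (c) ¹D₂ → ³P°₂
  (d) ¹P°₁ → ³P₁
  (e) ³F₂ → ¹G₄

0

(a) forbidden (parity, ΔL fail)
(b) forbidden (parity, ΔS fail)
(c) forbidden (ΔS fails)
(d) forbidden (ΔS fails)
(e) forbidden (parity, ΔS, ΔJ fail)
Total allowed: 0 of 5.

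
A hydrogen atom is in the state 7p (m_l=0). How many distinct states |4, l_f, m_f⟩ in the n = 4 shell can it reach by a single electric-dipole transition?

E1 requires Δl = ±1, so l_f ∈ {0, 2}; with 0 ≤ l_f ≤ n_f−1 = 3, the allowed l_f values are {0, 2}.
For l_f = 0: m_f ∈ {m_i−1, m_i, m_i+1} ∩ [−0, 0] = {0} → 1 state.
For l_f = 2: m_f ∈ {m_i−1, m_i, m_i+1} ∩ [−2, 2] = {-1, 0, 1} → 3 states.
Total: 4.

4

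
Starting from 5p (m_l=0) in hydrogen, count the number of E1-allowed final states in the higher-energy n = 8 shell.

4

E1 requires Δl = ±1, so l_f ∈ {0, 2}; with 0 ≤ l_f ≤ n_f−1 = 7, the allowed l_f values are {0, 2}.
For l_f = 0: m_f ∈ {m_i−1, m_i, m_i+1} ∩ [−0, 0] = {0} → 1 state.
For l_f = 2: m_f ∈ {m_i−1, m_i, m_i+1} ∩ [−2, 2] = {-1, 0, 1} → 3 states.
Total: 4.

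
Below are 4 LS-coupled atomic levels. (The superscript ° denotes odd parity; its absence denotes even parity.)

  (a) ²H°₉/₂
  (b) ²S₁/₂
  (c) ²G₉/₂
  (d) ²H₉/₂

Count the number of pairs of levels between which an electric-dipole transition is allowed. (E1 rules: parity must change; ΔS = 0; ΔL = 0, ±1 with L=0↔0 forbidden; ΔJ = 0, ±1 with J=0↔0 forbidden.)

(a)–(b): forbidden (ΔL, ΔJ).
(a)–(c): allowed.
(a)–(d): allowed.
(b)–(c): forbidden (parity, ΔL, ΔJ).
(b)–(d): forbidden (parity, ΔL, ΔJ).
(c)–(d): forbidden (parity).
Allowed pairs: 2 of 6.

2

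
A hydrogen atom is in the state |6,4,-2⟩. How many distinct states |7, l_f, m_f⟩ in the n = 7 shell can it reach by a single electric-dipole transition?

E1 requires Δl = ±1, so l_f ∈ {3, 5}; with 0 ≤ l_f ≤ n_f−1 = 6, the allowed l_f values are {3, 5}.
For l_f = 3: m_f ∈ {m_i−1, m_i, m_i+1} ∩ [−3, 3] = {-3, -2, -1} → 3 states.
For l_f = 5: m_f ∈ {m_i−1, m_i, m_i+1} ∩ [−5, 5] = {-3, -2, -1} → 3 states.
Total: 6.

6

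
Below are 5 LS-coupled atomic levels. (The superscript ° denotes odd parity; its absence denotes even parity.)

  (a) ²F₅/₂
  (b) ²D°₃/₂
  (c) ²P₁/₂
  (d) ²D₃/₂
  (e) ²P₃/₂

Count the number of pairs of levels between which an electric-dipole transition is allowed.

4

(a)–(b): allowed.
(a)–(c): forbidden (parity, ΔL, ΔJ).
(a)–(d): forbidden (parity).
(a)–(e): forbidden (parity, ΔL).
(b)–(c): allowed.
(b)–(d): allowed.
(b)–(e): allowed.
(c)–(d): forbidden (parity).
(c)–(e): forbidden (parity).
(d)–(e): forbidden (parity).
Allowed pairs: 4 of 10.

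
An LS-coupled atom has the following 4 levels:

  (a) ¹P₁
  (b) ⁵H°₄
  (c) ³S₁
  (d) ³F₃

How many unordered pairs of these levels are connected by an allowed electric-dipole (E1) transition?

(a)–(b): forbidden (ΔS, ΔL, ΔJ).
(a)–(c): forbidden (parity, ΔS).
(a)–(d): forbidden (parity, ΔS, ΔL, ΔJ).
(b)–(c): forbidden (ΔS, ΔL, ΔJ).
(b)–(d): forbidden (ΔS, ΔL).
(c)–(d): forbidden (parity, ΔL, ΔJ).
Allowed pairs: 0 of 6.

0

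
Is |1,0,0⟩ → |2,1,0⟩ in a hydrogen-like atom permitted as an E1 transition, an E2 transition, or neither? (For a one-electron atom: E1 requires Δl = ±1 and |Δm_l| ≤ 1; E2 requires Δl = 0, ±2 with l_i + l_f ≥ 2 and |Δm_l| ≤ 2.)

E1

Δl = 1 − 0 = +1; l_i + l_f = 1.
Δm_l = +0.
E1 (Δl = ±1, |Δm_l| ≤ 1): satisfied.
E2 (Δl = 0,±2, l_i+l_f ≥ 2, |Δm_l| ≤ 2): not satisfied.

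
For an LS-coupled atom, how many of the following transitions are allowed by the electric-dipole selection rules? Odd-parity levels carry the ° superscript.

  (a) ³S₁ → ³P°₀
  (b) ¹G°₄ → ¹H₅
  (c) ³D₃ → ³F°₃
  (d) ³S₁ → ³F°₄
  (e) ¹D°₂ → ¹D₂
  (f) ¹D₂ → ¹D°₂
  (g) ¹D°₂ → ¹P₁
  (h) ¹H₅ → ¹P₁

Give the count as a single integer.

(a) allowed
(b) allowed
(c) allowed
(d) forbidden (ΔL, ΔJ fail)
(e) allowed
(f) allowed
(g) allowed
(h) forbidden (parity, ΔL, ΔJ fail)
Total allowed: 6 of 8.

6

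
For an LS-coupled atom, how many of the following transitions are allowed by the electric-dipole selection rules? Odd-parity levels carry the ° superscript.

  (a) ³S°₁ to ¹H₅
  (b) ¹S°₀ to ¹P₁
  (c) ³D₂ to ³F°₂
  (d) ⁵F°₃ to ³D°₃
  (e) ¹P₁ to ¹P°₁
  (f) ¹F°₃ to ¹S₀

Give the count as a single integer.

3

(a) forbidden (ΔS, ΔL, ΔJ fail)
(b) allowed
(c) allowed
(d) forbidden (parity, ΔS fail)
(e) allowed
(f) forbidden (ΔL, ΔJ fail)
Total allowed: 3 of 6.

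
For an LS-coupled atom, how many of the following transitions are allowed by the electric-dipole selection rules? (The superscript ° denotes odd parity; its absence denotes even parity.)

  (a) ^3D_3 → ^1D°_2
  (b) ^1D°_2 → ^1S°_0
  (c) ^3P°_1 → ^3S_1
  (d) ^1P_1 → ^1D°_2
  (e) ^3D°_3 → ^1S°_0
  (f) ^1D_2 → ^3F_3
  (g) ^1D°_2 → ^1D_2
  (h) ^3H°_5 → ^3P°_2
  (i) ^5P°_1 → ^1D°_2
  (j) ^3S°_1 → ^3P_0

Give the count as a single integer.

(a) forbidden (ΔS fails)
(b) forbidden (parity, ΔL, ΔJ fail)
(c) allowed
(d) allowed
(e) forbidden (parity, ΔS, ΔL, ΔJ fail)
(f) forbidden (parity, ΔS fail)
(g) allowed
(h) forbidden (parity, ΔL, ΔJ fail)
(i) forbidden (parity, ΔS fail)
(j) allowed
Total allowed: 4 of 10.

4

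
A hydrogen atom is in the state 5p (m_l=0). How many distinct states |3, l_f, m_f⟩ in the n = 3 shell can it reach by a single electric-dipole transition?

E1 requires Δl = ±1, so l_f ∈ {0, 2}; with 0 ≤ l_f ≤ n_f−1 = 2, the allowed l_f values are {0, 2}.
For l_f = 0: m_f ∈ {m_i−1, m_i, m_i+1} ∩ [−0, 0] = {0} → 1 state.
For l_f = 2: m_f ∈ {m_i−1, m_i, m_i+1} ∩ [−2, 2] = {-1, 0, 1} → 3 states.
Total: 4.

4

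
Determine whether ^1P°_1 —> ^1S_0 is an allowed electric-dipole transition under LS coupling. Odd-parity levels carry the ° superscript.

Reading off the term symbols: S 0→0, L 1→0, J 1→0, parity odd→even.
Parity must change: odd → even — satisfied.
ΔS = 0: S: 0 → 0 — satisfied.
ΔL = 0, ±1 (not L=0↔0): L: 1 → 0, ΔL = -1 — satisfied.
ΔJ = 0, ±1 (not J=0↔0): J: 1 → 0, ΔJ = -1 — satisfied.
All four E1 rules are satisfied.

allowed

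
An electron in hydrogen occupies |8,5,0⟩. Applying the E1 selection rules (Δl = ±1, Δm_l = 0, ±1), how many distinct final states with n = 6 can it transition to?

E1 requires Δl = ±1, so l_f ∈ {4, 6}; with 0 ≤ l_f ≤ n_f−1 = 5, the allowed l_f values are {4}.
For l_f = 4: m_f ∈ {m_i−1, m_i, m_i+1} ∩ [−4, 4] = {-1, 0, 1} → 3 states.
Total: 3.

3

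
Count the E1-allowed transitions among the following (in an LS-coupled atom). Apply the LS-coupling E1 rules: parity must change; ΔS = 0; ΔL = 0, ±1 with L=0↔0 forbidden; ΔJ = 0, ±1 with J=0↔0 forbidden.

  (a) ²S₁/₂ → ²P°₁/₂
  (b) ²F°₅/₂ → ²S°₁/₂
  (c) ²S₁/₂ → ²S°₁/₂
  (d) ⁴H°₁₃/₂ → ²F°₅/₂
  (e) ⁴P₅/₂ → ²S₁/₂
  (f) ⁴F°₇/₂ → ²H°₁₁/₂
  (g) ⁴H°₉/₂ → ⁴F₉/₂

1

(a) allowed
(b) forbidden (parity, ΔL, ΔJ fail)
(c) forbidden (ΔL fails)
(d) forbidden (parity, ΔS, ΔL, ΔJ fail)
(e) forbidden (parity, ΔS, ΔJ fail)
(f) forbidden (parity, ΔS, ΔL, ΔJ fail)
(g) forbidden (ΔL fails)
Total allowed: 1 of 7.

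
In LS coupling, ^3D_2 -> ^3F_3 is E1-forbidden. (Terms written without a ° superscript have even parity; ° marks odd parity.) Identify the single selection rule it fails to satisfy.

parity

Reading off the term symbols: S 1→1, L 2→3, J 2→3, parity even→even.
Parity must change: even → even — fails.
ΔS = 0: S: 1 → 1 — passes.
ΔL = 0, ±1 (not L=0↔0): L: 2 → 3, ΔL = +1 — passes.
ΔJ = 0, ±1 (not J=0↔0): J: 2 → 3, ΔJ = +1 — passes.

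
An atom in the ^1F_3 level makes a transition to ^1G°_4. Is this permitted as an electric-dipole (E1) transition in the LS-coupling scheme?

allowed

Initial level: S=0, L=3, J=3, parity even. Final level: S=0, L=4, J=4, parity odd.
Parity must change: even → odd — passes.
ΔL = 0, ±1 (not L=0↔0): L: 3 → 4, ΔL = +1 — passes.
ΔJ = 0, ±1 (not J=0↔0): J: 3 → 4, ΔJ = +1 — passes.
ΔS = 0: S: 0 → 0 — passes.
All four E1 rules are satisfied.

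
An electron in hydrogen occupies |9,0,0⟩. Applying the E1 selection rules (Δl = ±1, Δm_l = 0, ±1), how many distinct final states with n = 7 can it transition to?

3

E1 requires Δl = ±1, so l_f ∈ {-1, 1}; with 0 ≤ l_f ≤ n_f−1 = 6, the allowed l_f values are {1}.
For l_f = 1: m_f ∈ {m_i−1, m_i, m_i+1} ∩ [−1, 1] = {-1, 0, 1} → 3 states.
Total: 3.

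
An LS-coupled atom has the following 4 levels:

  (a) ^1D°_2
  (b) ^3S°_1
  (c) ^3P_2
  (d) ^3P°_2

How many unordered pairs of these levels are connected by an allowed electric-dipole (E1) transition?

2

(a)–(b): forbidden (parity, ΔS, ΔL).
(a)–(c): forbidden (ΔS).
(a)–(d): forbidden (parity, ΔS).
(b)–(c): allowed.
(b)–(d): forbidden (parity).
(c)–(d): allowed.
Allowed pairs: 2 of 6.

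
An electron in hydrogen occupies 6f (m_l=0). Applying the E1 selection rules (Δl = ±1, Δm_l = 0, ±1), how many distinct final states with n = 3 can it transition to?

E1 requires Δl = ±1, so l_f ∈ {2, 4}; with 0 ≤ l_f ≤ n_f−1 = 2, the allowed l_f values are {2}.
For l_f = 2: m_f ∈ {m_i−1, m_i, m_i+1} ∩ [−2, 2] = {-1, 0, 1} → 3 states.
Total: 3.

3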